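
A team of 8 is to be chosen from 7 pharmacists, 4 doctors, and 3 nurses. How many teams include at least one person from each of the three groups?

2793

Unrestricted: C(14,8) = 3003 ways to pick any 8 of the 14.
Selections missing a whole group: no pharmacists → C(7,8) = 0; no doctors → C(10,8) = 45; no nurses → C(11,8) = 165.
Add back selections omitting two groups (i.e. drawn from a single group): C(7,8) + C(4,8) + C(3,8) = 0.
By inclusion–exclusion: 3003 − 210 + 0 = 2793.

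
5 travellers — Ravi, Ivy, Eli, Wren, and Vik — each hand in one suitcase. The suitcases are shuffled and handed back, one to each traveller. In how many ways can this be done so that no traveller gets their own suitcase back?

This is the derangement count D_5: permutations of 5 items with no fixed point.
By inclusion–exclusion this is Σ_{j=0}^{5} (−1)^j C(5,j)·(5−j)!.
Computing: 120 − 120 + 60 − 20 + 5 − 1 = 44.

44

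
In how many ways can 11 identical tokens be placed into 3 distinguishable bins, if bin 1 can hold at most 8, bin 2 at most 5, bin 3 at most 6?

Ignoring the caps, the number of non-negative solutions to x_1+…+x_3 = 11 is C(13,2) = 78.
Subtract solutions that violate a single cap (substitute x_i' = x_i − (cap_i+1)): x_1 ≥ 9 gives C(4,2) = 6; x_2 ≥ 6 gives C(7,2) = 21; x_3 ≥ 7 gives C(6,2) = 15. Together 42.
No two caps can be exceeded simultaneously, so the pair terms are all 0.
By inclusion–exclusion the count is 78 − 42 + 0 = 36.

36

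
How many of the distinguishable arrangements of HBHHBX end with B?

20

Fix B in the last position and arrange the remaining 5 letters.
Those 5 letters have H appearing 3 times, giving (5)!/(3!) = 20.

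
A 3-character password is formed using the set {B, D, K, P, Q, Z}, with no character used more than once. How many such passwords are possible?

This is a permutation of 3 out of 6: P(6,3) = 6!/3!.
6 × 5 × 4 = 120.

120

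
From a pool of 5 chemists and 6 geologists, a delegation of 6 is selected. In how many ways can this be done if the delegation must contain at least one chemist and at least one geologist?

With no constraint there are C(11,6) = 462 possible selections.
Selections missing a whole group: no chemists → C(6,6) = 1; no geologists → C(5,6) = 0.
Both groups omitted at once is impossible, so 462 − 1 = 461.

461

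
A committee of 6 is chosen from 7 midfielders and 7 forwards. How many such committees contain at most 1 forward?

Split by how many forwards are chosen (0 through 1).
Sum: C(7,0)·C(7,6) + C(7,1)·C(7,5) = 7 + 147 = 154.

154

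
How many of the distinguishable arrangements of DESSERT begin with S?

Fix S in the first position and arrange the remaining 6 letters.
Those 6 letters have E appearing twice, giving (6)!/(2!) = 360.

360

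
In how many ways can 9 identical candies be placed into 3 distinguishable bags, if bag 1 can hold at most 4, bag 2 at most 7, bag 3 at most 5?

By stars and bars, unrestricted non-negative solutions to x_1+…+x_3 = 9 number C(9+2,2) = 55.
Subtract solutions that violate a single cap (substitute x_i' = x_i − (cap_i+1)): x_1 ≥ 5 gives C(6,2) = 15; x_2 ≥ 8 gives C(3,2) = 3; x_3 ≥ 6 gives C(5,2) = 10. Together 28.
No two caps can be exceeded simultaneously, so the pair terms are all 0.
By inclusion–exclusion the count is 55 − 28 + 0 = 27.

27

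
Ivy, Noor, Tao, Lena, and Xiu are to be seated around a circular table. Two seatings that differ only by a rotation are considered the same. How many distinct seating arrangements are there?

Seat Ivy anywhere (absorbing the rotational symmetry), then permute the other 4: (4)! = 24.

24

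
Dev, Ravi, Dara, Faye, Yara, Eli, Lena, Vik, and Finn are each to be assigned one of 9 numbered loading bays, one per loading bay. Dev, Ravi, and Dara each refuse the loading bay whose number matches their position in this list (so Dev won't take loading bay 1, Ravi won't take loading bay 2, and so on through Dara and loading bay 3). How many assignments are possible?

Let Aᵢ (for i ∈ {1, 2, 3}) be the placements that put person i in their forbidden loading bay. Any j of these fix j positions, leaving (9−j)! ways to fill the rest, and there are C(3,j) ways to pick which j.
By inclusion–exclusion, the number of valid placements is Σ_{j=0}^{3} (−1)^j C(3,j)·(9−j)!.
Computing: 362880 − 120960 + 15120 − 720 = 256320.

256320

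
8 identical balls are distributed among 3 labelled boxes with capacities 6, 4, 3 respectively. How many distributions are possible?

Without the upper bounds there are C(10,2) = 45 ways to split 8 among 3 boxes.
Subtract solutions that violate a single cap (substitute x_i' = x_i − (cap_i+1)): x_1 ≥ 7 gives C(3,2) = 3; x_2 ≥ 5 gives C(5,2) = 10; x_3 ≥ 4 gives C(6,2) = 15. Together 28.
No two caps can be exceeded simultaneously, so the pair terms are all 0.
By inclusion–exclusion the count is 45 − 28 + 0 = 17.

17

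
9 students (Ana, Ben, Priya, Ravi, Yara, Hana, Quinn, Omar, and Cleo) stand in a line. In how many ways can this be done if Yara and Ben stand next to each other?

Glue Yara and Ben into one block (2 internal orders), leaving 8 units to arrange in a row.
That gives 2 × 8! = 2 × 40320 = 80640.

80640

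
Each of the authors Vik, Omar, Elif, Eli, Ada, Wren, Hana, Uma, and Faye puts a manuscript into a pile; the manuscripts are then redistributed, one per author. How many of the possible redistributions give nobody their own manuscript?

133496

Count assignments avoiding every fixed point. For any j of the 9 authors fixed to their own manuscript, the other 9−j can be arranged in (9−j)! ways.
By inclusion–exclusion this is Σ_{j=0}^{9} (−1)^j C(9,j)·(9−j)!.
Computing: 362880 − 362880 + 181440 − 60480 + 15120 − 3024 + 504 − 72 + 9 − 1 = 133496.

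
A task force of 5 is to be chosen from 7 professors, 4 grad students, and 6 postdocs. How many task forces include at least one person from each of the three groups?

4214

With no constraint there are C(17,5) = 6188 possible selections.
Subtract selections that omit an entire group: no professors → C(10,5) = 252; no grad students → C(13,5) = 1287; no postdocs → C(11,5) = 462.
Add back selections omitting two groups (i.e. drawn from a single group): C(7,5) + C(4,5) + C(6,5) = 27.
By inclusion–exclusion: 6188 − 2001 + 27 = 4214.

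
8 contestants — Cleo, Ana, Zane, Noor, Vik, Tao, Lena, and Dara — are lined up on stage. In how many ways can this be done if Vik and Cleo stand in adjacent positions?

10080

Place the 6 others and the Vik-Cleo pair as 7 objects in a line; the pair has 2 internal arrangements.
That gives 2 × 7! = 2 × 5040 = 10080.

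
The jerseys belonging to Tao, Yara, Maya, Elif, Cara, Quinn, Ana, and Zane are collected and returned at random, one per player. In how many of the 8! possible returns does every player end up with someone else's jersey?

This is the derangement count D_8: permutations of 8 items with no fixed point.
By inclusion–exclusion this is Σ_{j=0}^{8} (−1)^j C(8,j)·(8−j)!.
Computing: 40320 − 40320 + 20160 − 6720 + 1680 − 336 + 56 − 8 + 1 = 14833.

14833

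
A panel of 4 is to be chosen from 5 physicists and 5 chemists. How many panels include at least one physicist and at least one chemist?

200

With no constraint there are C(10,4) = 210 possible selections.
Selections missing a whole group: no physicists → C(5,4) = 5; no chemists → C(5,4) = 5.
Both groups omitted at once is impossible, so 210 − 10 = 200.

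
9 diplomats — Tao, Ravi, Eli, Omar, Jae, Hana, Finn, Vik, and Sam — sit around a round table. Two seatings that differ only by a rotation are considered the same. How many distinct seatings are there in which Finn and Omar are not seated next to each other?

30240

All circular seatings of 9 people number (8)! = 40320.
Those with Finn next to Omar: fuse the pair into one unit and seat 8 units around a circle — 2·(7)! = 10080.
Subtracting, 40320 − 10080 = 30240.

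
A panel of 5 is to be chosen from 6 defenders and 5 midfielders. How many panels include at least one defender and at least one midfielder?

455

Unrestricted: C(11,5) = 462 ways to pick any 5 of the 11.
Subtract selections that omit an entire group: no defenders → C(5,5) = 1; no midfielders → C(6,5) = 6.
Both groups omitted at once is impossible, so 462 − 7 = 455.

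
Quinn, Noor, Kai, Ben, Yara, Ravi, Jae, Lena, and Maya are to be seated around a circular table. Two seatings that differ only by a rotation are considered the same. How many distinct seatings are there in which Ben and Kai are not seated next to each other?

Without the restriction there are (8)! = 40320 seatings.
Seatings with Ben beside Kai: treat them as a block with 2 internal orders, giving 2 × (7)! = 10080.
Subtracting, 40320 − 10080 = 30240.

30240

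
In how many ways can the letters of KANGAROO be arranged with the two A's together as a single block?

2520

Treat the 2 copies of A as a single block. The multiset to arrange is then {AA, G, K, N, O, O, R}, 7 items in all.
That gives (7)!/(2!) = 2520 arrangements.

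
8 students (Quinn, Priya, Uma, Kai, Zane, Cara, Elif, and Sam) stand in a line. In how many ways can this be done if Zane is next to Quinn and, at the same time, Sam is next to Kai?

2880

Treat {Zane,Quinn} as one block (2 orders) and {Sam,Kai} as another (2 orders).
That leaves 6 units to arrange: 2 × 2 × 6! = 4 × 720 = 2880.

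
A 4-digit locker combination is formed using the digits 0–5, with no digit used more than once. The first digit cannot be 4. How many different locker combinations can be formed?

The first digit has 6−1 = 5 choices (anything except 4).
The remaining 3 digits are filled from the other 5 symbols without repetition: 5 × 4 × 3 = 60.
Total: 5 × 60 = 300.

300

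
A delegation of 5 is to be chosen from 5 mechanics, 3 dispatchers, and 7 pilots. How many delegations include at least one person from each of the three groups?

1925

Unrestricted: C(15,5) = 3003 ways to pick any 5 of the 15.
Selections missing a whole group: no mechanics → C(10,5) = 252; no dispatchers → C(12,5) = 792; no pilots → C(8,5) = 56.
Add back selections omitting two groups (i.e. drawn from a single group): C(5,5) + C(3,5) + C(7,5) = 22.
By inclusion–exclusion: 3003 − 1100 + 22 = 1925.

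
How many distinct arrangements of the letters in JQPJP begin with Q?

6

Fix Q in the first position and arrange the remaining 4 letters.
Those 4 letters have J appearing twice and P appearing twice, giving (4)!/(2!·2!) = 6.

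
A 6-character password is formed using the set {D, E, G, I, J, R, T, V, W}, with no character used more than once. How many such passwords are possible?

60480

Choose and order 6 of the 9 symbols: the first character has 9 options, the next 8, and so on down to 4.
That product is 9 × 8 × 7 × 6 × 5 × 4 = 60480.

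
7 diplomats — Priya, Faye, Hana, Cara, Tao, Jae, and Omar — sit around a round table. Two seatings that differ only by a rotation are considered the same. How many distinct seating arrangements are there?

720

Seat Priya anywhere (absorbing the rotational symmetry), then permute the other 6: (6)! = 720.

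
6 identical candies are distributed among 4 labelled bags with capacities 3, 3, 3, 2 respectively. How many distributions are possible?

Without the upper bounds there are C(9,3) = 84 ways to split 6 among 4 bags.
Subtract solutions that violate a single cap (substitute x_i' = x_i − (cap_i+1)): x_1 ≥ 4 gives C(5,3) = 10; x_2 ≥ 4 gives C(5,3) = 10; x_3 ≥ 4 gives C(5,3) = 10; x_4 ≥ 3 gives C(6,3) = 20. Together 50.
No two caps can be exceeded simultaneously, so the pair terms are all 0.
By inclusion–exclusion the count is 84 − 50 + 0 = 34.

34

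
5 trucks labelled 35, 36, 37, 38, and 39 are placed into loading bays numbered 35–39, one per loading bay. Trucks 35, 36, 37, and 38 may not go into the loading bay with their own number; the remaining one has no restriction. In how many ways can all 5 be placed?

53

Let Aᵢ (for 35 ≤ i ≤ 38) be the placements that put truck i in its forbidden loading bay. Any j of these fix j positions, leaving (5−j)! ways to fill the rest, and there are C(4,j) ways to pick which j.
By inclusion–exclusion, the number of valid placements is Σ_{j=0}^{4} (−1)^j C(4,j)·(5−j)!.
Computing: 120 − 96 + 36 − 8 + 1 = 53.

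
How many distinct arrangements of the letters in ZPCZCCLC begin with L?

With the first slot taken by L, it remains to arrange the other 7 letters (ZPCZCCC).
Those 7 letters have C appearing 4 times and Z appearing twice, giving (7)!/(4!·2!) = 105.

105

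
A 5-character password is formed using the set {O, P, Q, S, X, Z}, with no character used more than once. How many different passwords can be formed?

This is a permutation of 5 out of 6: P(6,5) = 6!/1!.
That product is 6 × 5 × 4 × 3 × 2 = 720.

720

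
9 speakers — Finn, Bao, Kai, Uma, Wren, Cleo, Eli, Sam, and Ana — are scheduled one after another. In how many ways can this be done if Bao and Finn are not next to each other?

282240

Of the 9! = 362880 arrangements, those with Bao and Finn adjacent number 2 × 8! = 80640 (treat the pair as a block with 2 internal orders).
So 362880 − 80640 = 282240 arrangements keep them apart.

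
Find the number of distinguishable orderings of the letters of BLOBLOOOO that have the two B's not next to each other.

Total arrangements of BLOBLOOOO: 9!/(5!·2!·2!) = 756.
Arrangements with the B's together: treat BB as one letter, giving (8)!/(5!·2!) = 168.
Hence 756 − 168 = 588.

588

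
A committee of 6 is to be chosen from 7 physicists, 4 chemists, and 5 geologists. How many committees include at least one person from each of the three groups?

6545

Unrestricted: C(16,6) = 8008 ways to pick any 6 of the 16.
Subtract selections that omit an entire group: no physicists → C(9,6) = 84; no chemists → C(12,6) = 924; no geologists → C(11,6) = 462.
Add back selections omitting two groups (i.e. drawn from a single group): C(7,6) + C(4,6) + C(5,6) = 7.
By inclusion–exclusion: 8008 − 1470 + 7 = 6545.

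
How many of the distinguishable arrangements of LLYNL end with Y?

4

With the last slot taken by Y, it remains to arrange the other 4 letters (LLNL).
Those 4 letters have L appearing 3 times, giving (4)!/(3!) = 4.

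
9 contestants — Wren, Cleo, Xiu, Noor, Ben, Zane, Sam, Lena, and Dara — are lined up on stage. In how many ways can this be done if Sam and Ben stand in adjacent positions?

80640

Treat {Sam, Ben} as a single unit. There are 8 units to order, and the pair itself can be ordered 2 ways.
That gives 2 × 8! = 2 × 40320 = 80640.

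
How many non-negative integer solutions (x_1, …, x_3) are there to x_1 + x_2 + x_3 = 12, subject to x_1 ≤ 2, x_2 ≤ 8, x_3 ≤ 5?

Ignoring the caps, the number of non-negative solutions to x_1+…+x_3 = 12 is C(14,2) = 91.
Subtract solutions that violate a single cap (substitute x_i' = x_i − (cap_i+1)): x_1 ≥ 3 gives C(11,2) = 55; x_2 ≥ 9 gives C(5,2) = 10; x_3 ≥ 6 gives C(8,2) = 28. Together 93.
Add back pairs where two caps are both exceeded: 1 + 10 + 0 = 11.
By inclusion–exclusion the count is 91 − 93 + 11 = 9.

9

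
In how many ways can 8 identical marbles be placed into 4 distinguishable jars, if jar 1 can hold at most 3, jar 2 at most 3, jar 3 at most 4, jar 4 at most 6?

Ignoring the caps, the number of non-negative solutions to x_1+…+x_4 = 8 is C(11,3) = 165.
Subtract solutions that violate a single cap (substitute x_i' = x_i − (cap_i+1)): x_1 ≥ 4 gives C(7,3) = 35; x_2 ≥ 4 gives C(7,3) = 35; x_3 ≥ 5 gives C(6,3) = 20; x_4 ≥ 7 gives C(4,3) = 4. Together 94.
Add back pairs where two caps are both exceeded: 1 + 0 + 0 + 0 + 0 + 0 = 1.
By inclusion–exclusion the count is 165 − 94 + 1 = 72.

72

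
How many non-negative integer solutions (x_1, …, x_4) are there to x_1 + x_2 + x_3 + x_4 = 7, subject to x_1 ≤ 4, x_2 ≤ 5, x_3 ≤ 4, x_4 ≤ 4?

Ignoring the caps, the number of non-negative solutions to x_1+…+x_4 = 7 is C(10,3) = 120.
Subtract solutions that violate a single cap (substitute x_i' = x_i − (cap_i+1)): x_1 ≥ 5 gives C(5,3) = 10; x_2 ≥ 6 gives C(4,3) = 4; x_3 ≥ 5 gives C(5,3) = 10; x_4 ≥ 5 gives C(5,3) = 10. Together 34.
No two caps can be exceeded simultaneously, so the pair terms are all 0.
By inclusion–exclusion the count is 120 − 34 + 0 = 86.

86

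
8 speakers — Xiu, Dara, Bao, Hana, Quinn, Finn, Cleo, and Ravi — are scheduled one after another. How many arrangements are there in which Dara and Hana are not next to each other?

Of the 8! = 40320 arrangements, those with Dara and Hana adjacent number 2 × 7! = 10080 (treat the pair as a block with 2 internal orders).
So 40320 − 10080 = 30240 arrangements keep them apart.

30240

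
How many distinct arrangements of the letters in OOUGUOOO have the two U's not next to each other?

126

There are 8!/(5!·2!) = 168 arrangements of OOUGUOOO in total.
If the two U's are adjacent, glue them into one block, leaving 7 items to arrange: (7)!/(5!) = 42 ways.
Subtracting, 168 − 42 = 126 arrangements keep the U's apart.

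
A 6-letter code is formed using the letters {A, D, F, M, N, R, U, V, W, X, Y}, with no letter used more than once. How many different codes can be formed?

332640

With no repetition, fill the 6 letters in order: 11 choices, then 10, down to 6.
That product is 11 × 10 × 9 × 8 × 7 × 6 = 332640.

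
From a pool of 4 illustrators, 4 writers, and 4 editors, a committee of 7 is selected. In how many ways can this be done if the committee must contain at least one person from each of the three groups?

768

Unrestricted: C(12,7) = 792 ways to pick any 7 of the 12.
Subtract selections that omit an entire group: no illustrators → C(8,7) = 8; no writers → C(8,7) = 8; no editors → C(8,7) = 8.
Add back selections omitting two groups (i.e. drawn from a single group): C(4,7) + C(4,7) + C(4,7) = 0.
By inclusion–exclusion: 792 − 24 + 0 = 768.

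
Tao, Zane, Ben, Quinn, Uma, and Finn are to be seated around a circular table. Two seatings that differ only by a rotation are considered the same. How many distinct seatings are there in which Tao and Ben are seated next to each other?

48

Glue Tao and Ben into a block (2 internal orders). Seating 5 units around a circle gives (4)! arrangements.
So 2 × (4)! = 2 × 24 = 48.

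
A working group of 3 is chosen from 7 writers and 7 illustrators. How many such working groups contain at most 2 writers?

Split by how many writers are chosen (0 through 2).
Sum: C(7,0)·C(7,3) + C(7,1)·C(7,2) + C(7,2)·C(7,1) = 35 + 147 + 147 = 329.

329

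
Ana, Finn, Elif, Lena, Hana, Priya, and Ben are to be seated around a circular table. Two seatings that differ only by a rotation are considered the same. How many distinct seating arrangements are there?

720

Around a circle, 7 distinct people have 7!/7 = (6)! = 720 rotationally distinct seatings.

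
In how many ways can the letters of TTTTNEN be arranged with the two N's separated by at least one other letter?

There are 7!/(4!·2!) = 105 arrangements of TTTTNEN in total.
Arrangements with the N's together: treat NN as one letter, giving (6)!/(4!) = 30.
Hence 105 − 30 = 75.

75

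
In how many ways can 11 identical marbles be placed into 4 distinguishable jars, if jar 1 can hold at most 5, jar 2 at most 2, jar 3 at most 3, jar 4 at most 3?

Without the upper bounds there are C(14,3) = 364 ways to split 11 among 4 jars.
Subtract solutions that violate a single cap (substitute x_i' = x_i − (cap_i+1)): x_1 ≥ 6 gives C(8,3) = 56; x_2 ≥ 3 gives C(11,3) = 165; x_3 ≥ 4 gives C(10,3) = 120; x_4 ≥ 4 gives C(10,3) = 120. Together 461.
Add back pairs where two caps are both exceeded: 10 + 4 + 4 + 35 + 35 + 20 = 108.
Subtract triples: 0 + 0 + 0 + 1 = 1.
By inclusion–exclusion the count is 364 − 461 + 108 − 1 = 10.

10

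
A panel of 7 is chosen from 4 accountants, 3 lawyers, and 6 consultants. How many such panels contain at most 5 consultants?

Split by how many consultants are chosen (0 through 5).
Sum: C(6,0)·C(7,7) + C(6,1)·C(7,6) + C(6,2)·C(7,5) + C(6,3)·C(7,4) + C(6,4)·C(7,3) + C(6,5)·C(7,2) = 1 + 42 + 315 + 700 + 525 + 126 = 1709.

1709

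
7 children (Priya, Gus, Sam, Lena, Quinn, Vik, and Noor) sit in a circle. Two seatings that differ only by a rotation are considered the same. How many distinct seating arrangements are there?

Fix one person's seat to break rotational symmetry; the remaining 6 people can be arranged in (6)! = 720 ways.

720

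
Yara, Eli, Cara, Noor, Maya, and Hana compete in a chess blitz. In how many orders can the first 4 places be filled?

360

There are 6 choices for 1st place, 5 for 2nd, and so on down to 3 for position 4.
That gives 6 × 5 × 4 × 3 = 360.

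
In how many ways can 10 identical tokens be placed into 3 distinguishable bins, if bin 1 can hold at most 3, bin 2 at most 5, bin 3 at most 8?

21

Ignoring the caps, the number of non-negative solutions to x_1+…+x_3 = 10 is C(12,2) = 66.
Subtract solutions that violate a single cap (substitute x_i' = x_i − (cap_i+1)): x_1 ≥ 4 gives C(8,2) = 28; x_2 ≥ 6 gives C(6,2) = 15; x_3 ≥ 9 gives C(3,2) = 3. Together 46.
Add back pairs where two caps are both exceeded: 1 + 0 + 0 = 1.
By inclusion–exclusion the count is 66 − 46 + 1 = 21.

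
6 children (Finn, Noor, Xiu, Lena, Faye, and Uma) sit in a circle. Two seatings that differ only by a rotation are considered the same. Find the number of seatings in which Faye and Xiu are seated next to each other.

Treat {Faye, Xiu} as one unit (2 internal orders) and seat the resulting 5 units around the table: (4)! circular arrangements.
So 2 × (4)! = 2 × 24 = 48.

48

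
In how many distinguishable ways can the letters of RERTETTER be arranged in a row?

1680

The 9 letters of RERTETTER have repeats: E appearing 3 times, R appearing 3 times, and T appearing 3 times.
So there are 9! / (3!·3!·3!) = 1680 distinguishable arrangements.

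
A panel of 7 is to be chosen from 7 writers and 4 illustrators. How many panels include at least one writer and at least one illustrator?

329

Total 7-person selections from all 11: C(11,7) = 330.
Selections missing a whole group: no writers → C(4,7) = 0; no illustrators → C(7,7) = 1.
Both groups omitted at once is impossible, so 330 − 1 = 329.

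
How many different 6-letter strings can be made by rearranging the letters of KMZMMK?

60

Letter multiplicities in KMZMMK: K×2, M×3, Z×1.
Dividing 6! = 720 by 3!·2! = 12 for the repeated letters gives 60.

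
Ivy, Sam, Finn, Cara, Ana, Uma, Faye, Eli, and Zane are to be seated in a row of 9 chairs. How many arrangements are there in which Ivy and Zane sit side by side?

80640

Glue Ivy and Zane into one block (2 internal orders), leaving 8 units to arrange in a row.
That gives 2 × 8! = 2 × 40320 = 80640.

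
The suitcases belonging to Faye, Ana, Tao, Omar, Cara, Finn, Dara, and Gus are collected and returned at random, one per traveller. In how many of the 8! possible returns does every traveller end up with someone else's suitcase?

14833

This is the derangement count D_8: permutations of 8 items with no fixed point.
By inclusion–exclusion this is Σ_{j=0}^{8} (−1)^j C(8,j)·(8−j)!.
Computing: 40320 − 40320 + 20160 − 6720 + 1680 − 336 + 56 − 8 + 1 = 14833.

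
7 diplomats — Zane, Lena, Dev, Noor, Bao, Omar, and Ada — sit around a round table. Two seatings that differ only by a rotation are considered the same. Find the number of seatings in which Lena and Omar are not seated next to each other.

480

Without the restriction there are (6)! = 720 seatings.
Seatings with Lena beside Omar: treat them as a block with 2 internal orders, giving 2 × (5)! = 240.
Subtracting, 720 − 240 = 480.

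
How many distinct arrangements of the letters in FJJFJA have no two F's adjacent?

Total arrangements of FJJFJA: 6!/(3!·2!) = 60.
Arrangements with the F's together: treat FF as one letter, giving (5)!/(3!) = 20.
Subtracting, 60 − 20 = 40 arrangements keep the F's apart.

40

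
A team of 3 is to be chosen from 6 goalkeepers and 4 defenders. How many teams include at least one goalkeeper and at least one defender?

Total 3-person selections from all 10: C(10,3) = 120.
Selections missing a whole group: no goalkeepers → C(4,3) = 4; no defenders → C(6,3) = 20.
Both groups omitted at once is impossible, so 120 − 24 = 96.

96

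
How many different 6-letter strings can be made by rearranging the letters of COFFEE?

Letter multiplicities in COFFEE: C×1, E×2, F×2, O×1.
Dividing 6! = 720 by 2!·2! = 4 for the repeated letters gives 180.

180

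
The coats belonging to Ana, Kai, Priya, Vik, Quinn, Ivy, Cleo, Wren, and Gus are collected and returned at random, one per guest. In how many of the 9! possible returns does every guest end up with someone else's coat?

133496

Count assignments avoiding every fixed point. For any j of the 9 guests fixed to their own coat, the other 9−j can be arranged in (9−j)! ways.
By inclusion–exclusion this is Σ_{j=0}^{9} (−1)^j C(9,j)·(9−j)!.
Computing: 362880 − 362880 + 181440 − 60480 + 15120 − 3024 + 504 − 72 + 9 − 1 = 133496.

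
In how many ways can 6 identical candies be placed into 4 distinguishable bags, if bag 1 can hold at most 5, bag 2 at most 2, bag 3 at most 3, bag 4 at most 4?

49

Without the upper bounds there are C(9,3) = 84 ways to split 6 among 4 bags.
Subtract solutions that violate a single cap (substitute x_i' = x_i − (cap_i+1)): x_1 ≥ 6 gives C(3,3) = 1; x_2 ≥ 3 gives C(6,3) = 20; x_3 ≥ 4 gives C(5,3) = 10; x_4 ≥ 5 gives C(4,3) = 4. Together 35.
No two caps can be exceeded simultaneously, so the pair terms are all 0.
By inclusion–exclusion the count is 84 − 35 + 0 = 49.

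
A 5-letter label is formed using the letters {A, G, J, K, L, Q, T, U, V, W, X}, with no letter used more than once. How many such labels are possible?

55440

Choose and order 5 of the 11 symbols: the first letter has 11 options, the next 10, and so on down to 7.
11 × 10 × 9 × 8 × 7 = 55440.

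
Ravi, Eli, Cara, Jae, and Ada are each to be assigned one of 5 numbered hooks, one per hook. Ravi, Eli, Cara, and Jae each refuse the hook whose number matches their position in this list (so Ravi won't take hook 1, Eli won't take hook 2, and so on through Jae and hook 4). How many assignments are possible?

53

Let Aᵢ (for 1 ≤ i ≤ 4) be the placements that put person i in their forbidden hook. Any j of these fix j positions, leaving (5−j)! ways to fill the rest, and there are C(4,j) ways to pick which j.
By inclusion–exclusion, the number of valid placements is Σ_{j=0}^{4} (−1)^j C(4,j)·(5−j)!.
Computing: 120 − 96 + 36 − 8 + 1 = 53.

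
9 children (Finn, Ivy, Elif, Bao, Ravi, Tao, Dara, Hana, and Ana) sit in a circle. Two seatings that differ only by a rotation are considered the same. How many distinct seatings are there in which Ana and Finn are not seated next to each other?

All circular seatings of 9 people number (8)! = 40320.
Seatings with Ana beside Finn: treat them as a block with 2 internal orders, giving 2 × (7)! = 10080.
Subtracting, 40320 − 10080 = 30240.

30240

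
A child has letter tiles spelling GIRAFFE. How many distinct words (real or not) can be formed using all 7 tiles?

2520

Letter multiplicities in GIRAFFE: A×1, E×1, F×2, G×1, I×1, R×1.
The number of distinct arrangements is 7!/(2!) = 5040/2 = 2520.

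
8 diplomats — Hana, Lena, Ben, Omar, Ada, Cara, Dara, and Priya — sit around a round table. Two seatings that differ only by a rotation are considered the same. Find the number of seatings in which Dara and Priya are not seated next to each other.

All circular seatings of 8 people number (7)! = 5040.
Those with Dara next to Priya: fuse the pair into one unit and seat 7 units around a circle — 2·(6)! = 1440.
Subtracting, 5040 − 1440 = 3600.

3600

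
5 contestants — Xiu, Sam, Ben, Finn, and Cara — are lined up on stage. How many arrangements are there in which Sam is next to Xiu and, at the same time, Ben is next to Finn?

24

Treat {Sam,Xiu} as one block (2 orders) and {Ben,Finn} as another (2 orders).
That leaves 3 units to arrange: 2 × 2 × 3! = 4 × 6 = 24.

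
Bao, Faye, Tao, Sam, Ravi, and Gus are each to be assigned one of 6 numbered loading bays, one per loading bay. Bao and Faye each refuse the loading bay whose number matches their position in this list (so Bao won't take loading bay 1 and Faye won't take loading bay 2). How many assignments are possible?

504

Let Aᵢ (for i ∈ {1, 2}) be the placements that put person i in their forbidden loading bay. Any j of these fix j positions, leaving (6−j)! ways to fill the rest, and there are C(2,j) ways to pick which j.
By inclusion–exclusion, the number of valid placements is Σ_{j=0}^{2} (−1)^j C(2,j)·(6−j)!.
Computing: 720 − 240 + 24 = 504.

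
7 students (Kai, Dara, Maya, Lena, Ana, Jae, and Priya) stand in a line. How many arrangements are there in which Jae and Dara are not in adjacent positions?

3600

Of the 7! = 5040 arrangements, those with Jae and Dara adjacent number 2 × 6! = 1440 (treat the pair as a block with 2 internal orders).
Complementary counting: 5040 − 1440 = 3600.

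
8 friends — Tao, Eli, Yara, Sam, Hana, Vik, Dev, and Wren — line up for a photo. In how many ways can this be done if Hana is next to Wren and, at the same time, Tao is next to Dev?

Treat {Hana,Wren} as one block (2 orders) and {Tao,Dev} as another (2 orders).
That leaves 6 units to arrange: 2 × 2 × 6! = 4 × 720 = 2880.

2880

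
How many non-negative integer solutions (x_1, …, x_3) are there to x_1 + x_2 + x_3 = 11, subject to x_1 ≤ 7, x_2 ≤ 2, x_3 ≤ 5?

9

Ignoring the caps, the number of non-negative solutions to x_1+…+x_3 = 11 is C(13,2) = 78.
Subtract solutions that violate a single cap (substitute x_i' = x_i − (cap_i+1)): x_1 ≥ 8 gives C(5,2) = 10; x_2 ≥ 3 gives C(10,2) = 45; x_3 ≥ 6 gives C(7,2) = 21. Together 76.
Add back pairs where two caps are both exceeded: 1 + 0 + 6 = 7.
By inclusion–exclusion the count is 78 − 76 + 7 = 9.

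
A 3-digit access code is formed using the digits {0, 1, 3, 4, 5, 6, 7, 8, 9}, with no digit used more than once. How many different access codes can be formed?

This is a permutation of 3 out of 9: P(9,3) = 9!/6!.
That product is 9 × 8 × 7 = 504.

504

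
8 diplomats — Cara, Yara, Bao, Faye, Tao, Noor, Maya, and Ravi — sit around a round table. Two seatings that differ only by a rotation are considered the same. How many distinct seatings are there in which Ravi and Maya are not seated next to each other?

3600

Without the restriction there are (7)! = 5040 seatings.
Seatings with Ravi beside Maya: treat them as a block with 2 internal orders, giving 2 × (6)! = 1440.
Subtracting, 5040 − 1440 = 3600.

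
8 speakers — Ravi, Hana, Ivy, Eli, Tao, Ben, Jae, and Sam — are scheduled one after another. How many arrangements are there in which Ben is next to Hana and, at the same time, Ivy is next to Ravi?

2880

Treat {Ben,Hana} as one block (2 orders) and {Ivy,Ravi} as another (2 orders).
That leaves 6 units to arrange: 2 × 2 × 6! = 4 × 720 = 2880.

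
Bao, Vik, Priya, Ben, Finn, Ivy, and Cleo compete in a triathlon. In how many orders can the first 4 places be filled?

840

This is an ordered selection of 4 from 7: P(7,4).
That gives 7 × 6 × 5 × 4 = 840.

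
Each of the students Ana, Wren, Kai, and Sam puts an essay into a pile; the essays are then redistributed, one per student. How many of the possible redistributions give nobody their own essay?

9

Let Aᵢ be the assignments in which student i gets their own essay. We want the size of the complement of A₁∪…∪A_4.
By inclusion–exclusion this is Σ_{j=0}^{4} (−1)^j C(4,j)·(4−j)!.
Computing: 24 − 24 + 12 − 4 + 1 = 9.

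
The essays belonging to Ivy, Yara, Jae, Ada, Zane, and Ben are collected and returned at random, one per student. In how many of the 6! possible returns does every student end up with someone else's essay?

265

Let Aᵢ be the assignments in which student i gets their own essay. We want the size of the complement of A₁∪…∪A_6.
By inclusion–exclusion this is Σ_{j=0}^{6} (−1)^j C(6,j)·(6−j)!.
Computing: 720 − 720 + 360 − 120 + 30 − 6 + 1 = 265.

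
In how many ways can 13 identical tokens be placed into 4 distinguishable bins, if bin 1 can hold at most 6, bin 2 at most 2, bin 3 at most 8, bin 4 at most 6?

By stars and bars, unrestricted non-negative solutions to x_1+…+x_4 = 13 number C(13+3,3) = 560.
Subtract solutions that violate a single cap (substitute x_i' = x_i − (cap_i+1)): x_1 ≥ 7 gives C(9,3) = 84; x_2 ≥ 3 gives C(13,3) = 286; x_3 ≥ 9 gives C(7,3) = 35; x_4 ≥ 7 gives C(9,3) = 84. Together 489.
Add back pairs where two caps are both exceeded: 20 + 0 + 0 + 4 + 20 + 0 = 44.
By inclusion–exclusion the count is 560 − 489 + 44 = 115.

115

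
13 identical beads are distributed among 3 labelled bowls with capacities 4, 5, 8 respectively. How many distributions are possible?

15

Ignoring the caps, the number of non-negative solutions to x_1+…+x_3 = 13 is C(15,2) = 105.
Subtract solutions that violate a single cap (substitute x_i' = x_i − (cap_i+1)): x_1 ≥ 5 gives C(10,2) = 45; x_2 ≥ 6 gives C(9,2) = 36; x_3 ≥ 9 gives C(6,2) = 15. Together 96.
Add back pairs where two caps are both exceeded: 6 + 0 + 0 = 6.
By inclusion–exclusion the count is 105 − 96 + 6 = 15.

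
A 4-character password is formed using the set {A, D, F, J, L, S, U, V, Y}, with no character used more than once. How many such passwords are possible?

With no repetition, fill the 4 characters in order: 9 choices, then 8, down to 6.
That product is 9 × 8 × 7 × 6 = 3024.

3024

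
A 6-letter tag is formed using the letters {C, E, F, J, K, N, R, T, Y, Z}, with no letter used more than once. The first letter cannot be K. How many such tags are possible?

136080

The first letter has 10−1 = 9 choices (anything except K).
The remaining 5 letters are filled from the other 9 symbols without repetition: 9 × 8 × 7 × 6 × 5 = 15120.
Total: 9 × 15120 = 136080.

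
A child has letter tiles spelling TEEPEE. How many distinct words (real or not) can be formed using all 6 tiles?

30

Letter multiplicities in TEEPEE: E×4, P×1, T×1.
So there are 6! / (4!) = 30 distinguishable arrangements.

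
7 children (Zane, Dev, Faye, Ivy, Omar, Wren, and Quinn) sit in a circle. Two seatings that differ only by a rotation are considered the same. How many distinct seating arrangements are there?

720

Around a circle, 7 distinct people have 7!/7 = (6)! = 720 rotationally distinct seatings.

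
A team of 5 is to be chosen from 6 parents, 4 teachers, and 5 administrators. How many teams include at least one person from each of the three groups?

Unrestricted: C(15,5) = 3003 ways to pick any 5 of the 15.
Selections missing a whole group: no parents → C(9,5) = 126; no teachers → C(11,5) = 462; no administrators → C(10,5) = 252.
Add back selections omitting two groups (i.e. drawn from a single group): C(6,5) + C(4,5) + C(5,5) = 7.
By inclusion–exclusion: 3003 − 840 + 7 = 2170.

2170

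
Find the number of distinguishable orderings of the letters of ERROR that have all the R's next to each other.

6

Treat the 3 copies of R as a single block. The multiset to arrange is then {RRR, E, O}, 3 items in all.
All 3 items are distinct, so there are (3)! = 6 arrangements.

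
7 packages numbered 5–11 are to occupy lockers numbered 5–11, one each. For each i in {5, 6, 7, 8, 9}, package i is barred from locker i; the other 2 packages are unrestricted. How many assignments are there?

2428

Let Aᵢ (for 5 ≤ i ≤ 9) be the placements that put package i in its forbidden locker. Any j of these fix j positions, leaving (7−j)! ways to fill the rest, and there are C(5,j) ways to pick which j.
By inclusion–exclusion, the number of valid placements is Σ_{j=0}^{5} (−1)^j C(5,j)·(7−j)!.
Computing: 5040 − 3600 + 1200 − 240 + 30 − 2 = 2428.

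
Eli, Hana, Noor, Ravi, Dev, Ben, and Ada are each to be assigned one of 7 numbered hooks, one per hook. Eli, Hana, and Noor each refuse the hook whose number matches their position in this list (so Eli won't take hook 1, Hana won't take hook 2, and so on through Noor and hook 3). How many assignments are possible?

Let Aᵢ (for i ∈ {1, 2, 3}) be the placements that put person i in their forbidden hook. Any j of these fix j positions, leaving (7−j)! ways to fill the rest, and there are C(3,j) ways to pick which j.
By inclusion–exclusion, the number of valid placements is Σ_{j=0}^{3} (−1)^j C(3,j)·(7−j)!.
Computing: 5040 − 2160 + 360 − 24 = 3216.

3216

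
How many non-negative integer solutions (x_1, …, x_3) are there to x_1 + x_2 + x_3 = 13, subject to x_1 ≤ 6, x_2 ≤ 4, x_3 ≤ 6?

10

Without the upper bounds there are C(15,2) = 105 ways to split 13 among 3 variables.
Subtract solutions that violate a single cap (substitute x_i' = x_i − (cap_i+1)): x_1 ≥ 7 gives C(8,2) = 28; x_2 ≥ 5 gives C(10,2) = 45; x_3 ≥ 7 gives C(8,2) = 28. Together 101.
Add back pairs where two caps are both exceeded: 3 + 0 + 3 = 6.
By inclusion–exclusion the count is 105 − 101 + 6 = 10.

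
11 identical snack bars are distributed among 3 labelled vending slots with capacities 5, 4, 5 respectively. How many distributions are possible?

10

Ignoring the caps, the number of non-negative solutions to x_1+…+x_3 = 11 is C(13,2) = 78.
Subtract solutions that violate a single cap (substitute x_i' = x_i − (cap_i+1)): x_1 ≥ 6 gives C(7,2) = 21; x_2 ≥ 5 gives C(8,2) = 28; x_3 ≥ 6 gives C(7,2) = 21. Together 70.
Add back pairs where two caps are both exceeded: 1 + 0 + 1 = 2.
By inclusion–exclusion the count is 78 − 70 + 2 = 10.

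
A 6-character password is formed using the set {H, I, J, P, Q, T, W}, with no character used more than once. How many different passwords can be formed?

This is a permutation of 6 out of 7: P(7,6) = 7!/1!.
That product is 7 × 6 × 5 × 4 × 3 × 2 = 5040.

5040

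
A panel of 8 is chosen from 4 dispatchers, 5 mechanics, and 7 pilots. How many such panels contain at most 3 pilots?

6435

Split by how many pilots are chosen (0 through 3).
Sum: C(7,0)·C(9,8) + C(7,1)·C(9,7) + C(7,2)·C(9,6) + C(7,3)·C(9,5) = 9 + 252 + 1764 + 4410 = 6435.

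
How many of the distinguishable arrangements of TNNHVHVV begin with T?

210

With the first slot taken by T, it remains to arrange the other 7 letters (NNHVHVV).
Those 7 letters have H appearing twice, N appearing twice, and V appearing 3 times, giving (7)!/(3!·2!·2!) = 210.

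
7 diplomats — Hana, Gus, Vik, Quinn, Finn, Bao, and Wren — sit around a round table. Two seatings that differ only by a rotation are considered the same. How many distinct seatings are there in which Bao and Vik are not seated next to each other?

480

Without the restriction there are (6)! = 720 seatings.
Seatings with Bao beside Vik: treat them as a block with 2 internal orders, giving 2 × (5)! = 240.
Subtracting, 720 − 240 = 480.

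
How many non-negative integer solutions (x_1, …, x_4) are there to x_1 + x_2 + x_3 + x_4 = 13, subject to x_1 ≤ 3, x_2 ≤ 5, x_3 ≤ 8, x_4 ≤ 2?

Ignoring the caps, the number of non-negative solutions to x_1+…+x_4 = 13 is C(16,3) = 560.
Subtract solutions that violate a single cap (substitute x_i' = x_i − (cap_i+1)): x_1 ≥ 4 gives C(12,3) = 220; x_2 ≥ 6 gives C(10,3) = 120; x_3 ≥ 9 gives C(7,3) = 35; x_4 ≥ 3 gives C(13,3) = 286. Together 661.
Add back pairs where two caps are both exceeded: 20 + 1 + 84 + 0 + 35 + 4 = 144.
Subtract triples: 0 + 1 + 0 + 0 = 1.
By inclusion–exclusion the count is 560 − 661 + 144 − 1 = 42.

42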